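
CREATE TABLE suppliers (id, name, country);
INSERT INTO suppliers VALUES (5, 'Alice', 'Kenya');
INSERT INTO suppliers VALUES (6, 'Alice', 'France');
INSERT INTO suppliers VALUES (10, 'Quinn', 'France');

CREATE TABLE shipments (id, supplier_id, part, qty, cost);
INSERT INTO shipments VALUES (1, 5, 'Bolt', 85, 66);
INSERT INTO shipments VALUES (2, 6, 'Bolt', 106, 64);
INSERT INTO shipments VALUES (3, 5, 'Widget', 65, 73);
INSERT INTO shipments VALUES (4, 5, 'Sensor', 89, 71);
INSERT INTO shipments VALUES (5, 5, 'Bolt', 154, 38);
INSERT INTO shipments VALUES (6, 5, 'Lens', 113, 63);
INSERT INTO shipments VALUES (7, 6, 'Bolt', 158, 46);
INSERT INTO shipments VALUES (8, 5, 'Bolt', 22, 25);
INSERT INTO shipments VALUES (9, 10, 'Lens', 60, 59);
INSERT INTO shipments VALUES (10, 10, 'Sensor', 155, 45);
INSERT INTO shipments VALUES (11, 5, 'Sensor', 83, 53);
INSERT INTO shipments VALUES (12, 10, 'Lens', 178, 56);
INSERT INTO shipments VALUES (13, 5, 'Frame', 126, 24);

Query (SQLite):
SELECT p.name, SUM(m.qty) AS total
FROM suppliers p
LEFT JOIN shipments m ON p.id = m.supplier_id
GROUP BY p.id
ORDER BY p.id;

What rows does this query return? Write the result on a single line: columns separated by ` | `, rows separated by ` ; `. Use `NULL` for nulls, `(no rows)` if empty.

Alice | 737 ; Alice | 264 ; Quinn | 393

LEFT JOIN keeps every suppliers row; unmatched ones get NULL for shipments columns.
Group by suppliers.id and compute SUM(m.qty). SUM over an all-NULL group is NULL.
  5: ids {1, 3, 4, 5, 6, 8, 11, 13} → SUM(m.qty)=737
  6: ids {2, 7} → SUM(m.qty)=264
  10: ids {9, 10, 12} → SUM(m.qty)=393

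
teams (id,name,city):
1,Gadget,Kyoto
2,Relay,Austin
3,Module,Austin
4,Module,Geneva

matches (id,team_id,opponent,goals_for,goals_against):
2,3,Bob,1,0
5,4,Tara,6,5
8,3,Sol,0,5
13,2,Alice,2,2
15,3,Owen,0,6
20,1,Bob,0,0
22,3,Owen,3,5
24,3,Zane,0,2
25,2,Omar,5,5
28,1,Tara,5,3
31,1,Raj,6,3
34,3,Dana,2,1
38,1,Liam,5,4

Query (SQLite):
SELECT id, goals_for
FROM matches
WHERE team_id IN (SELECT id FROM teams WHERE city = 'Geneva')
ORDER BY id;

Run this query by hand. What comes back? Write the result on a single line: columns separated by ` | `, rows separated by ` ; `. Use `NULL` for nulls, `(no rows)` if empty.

5 | 6

Inner query: teams.id where city = 'Geneva'.
Outer: keep matches rows whose team_id is in that set.
Inner query → {4}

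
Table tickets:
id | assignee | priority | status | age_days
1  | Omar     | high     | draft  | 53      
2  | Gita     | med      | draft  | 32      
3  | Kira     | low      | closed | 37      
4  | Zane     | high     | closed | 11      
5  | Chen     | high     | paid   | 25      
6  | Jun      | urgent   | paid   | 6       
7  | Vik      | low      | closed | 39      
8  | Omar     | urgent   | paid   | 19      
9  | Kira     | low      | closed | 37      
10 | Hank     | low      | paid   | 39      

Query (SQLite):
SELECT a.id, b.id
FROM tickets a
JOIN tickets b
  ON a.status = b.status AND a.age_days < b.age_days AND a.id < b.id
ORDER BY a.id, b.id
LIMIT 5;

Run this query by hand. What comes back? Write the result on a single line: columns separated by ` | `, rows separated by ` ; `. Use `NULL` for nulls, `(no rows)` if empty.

3 | 7 ; 4 | 7 ; 4 | 9 ; 5 | 10 ; 6 | 8

Pairs (a,b) with same status, a.age_days < b.age_days, a.id < b.id.
status groups: closed:{3,4,7,9} draft:{1,2} paid:{5,6,8,10}
Ordered by (a.id, b.id); first 5.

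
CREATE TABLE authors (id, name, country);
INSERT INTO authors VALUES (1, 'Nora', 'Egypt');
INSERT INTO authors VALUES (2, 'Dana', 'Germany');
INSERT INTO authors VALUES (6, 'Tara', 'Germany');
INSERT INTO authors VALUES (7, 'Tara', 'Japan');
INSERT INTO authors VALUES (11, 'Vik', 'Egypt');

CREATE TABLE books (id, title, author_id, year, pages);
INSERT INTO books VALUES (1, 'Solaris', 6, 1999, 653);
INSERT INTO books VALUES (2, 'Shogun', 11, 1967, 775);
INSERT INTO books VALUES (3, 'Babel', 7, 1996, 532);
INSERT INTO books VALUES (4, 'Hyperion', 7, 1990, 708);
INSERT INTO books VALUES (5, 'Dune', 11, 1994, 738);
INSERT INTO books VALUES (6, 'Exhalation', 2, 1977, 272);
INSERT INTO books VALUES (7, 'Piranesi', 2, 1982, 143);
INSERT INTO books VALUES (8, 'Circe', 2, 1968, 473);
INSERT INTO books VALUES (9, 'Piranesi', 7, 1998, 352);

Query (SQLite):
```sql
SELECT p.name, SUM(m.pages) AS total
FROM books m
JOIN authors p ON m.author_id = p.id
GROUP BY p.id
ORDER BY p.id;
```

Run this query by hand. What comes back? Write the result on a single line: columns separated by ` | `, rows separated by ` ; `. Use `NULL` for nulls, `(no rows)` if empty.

Dana | 888 ; Tara | 653 ; Tara | 1592 ; Vik | 1513

Join each books row to its authors via author_id.
Group joined rows by authors.id; compute SUM(m.pages) per group.
  2: ids {6, 7, 8} → SUM(m.pages)=888
  6: ids {1} → SUM(m.pages)=653
  7: ids {3, 4, 9} → SUM(m.pages)=1592
  11: ids {2, 5} → SUM(m.pages)=1513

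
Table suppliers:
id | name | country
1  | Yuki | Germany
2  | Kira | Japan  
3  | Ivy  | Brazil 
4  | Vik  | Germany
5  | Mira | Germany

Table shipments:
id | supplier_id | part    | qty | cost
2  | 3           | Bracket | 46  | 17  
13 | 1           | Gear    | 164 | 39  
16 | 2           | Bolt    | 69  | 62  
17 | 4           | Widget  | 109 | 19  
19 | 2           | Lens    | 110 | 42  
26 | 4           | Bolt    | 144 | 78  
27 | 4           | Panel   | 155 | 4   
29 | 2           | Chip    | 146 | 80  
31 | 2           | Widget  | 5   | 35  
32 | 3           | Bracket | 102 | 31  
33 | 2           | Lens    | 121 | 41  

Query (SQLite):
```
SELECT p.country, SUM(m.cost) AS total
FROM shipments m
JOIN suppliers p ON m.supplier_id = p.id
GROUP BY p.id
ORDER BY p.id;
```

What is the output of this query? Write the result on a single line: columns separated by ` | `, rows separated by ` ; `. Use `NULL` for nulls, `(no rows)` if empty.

Germany | 39 ; Japan | 260 ; Brazil | 48 ; Germany | 101

Join each shipments row to its suppliers via supplier_id.
Group joined rows by suppliers.id; compute SUM(m.cost) per group.
  1: ids {13} → SUM(m.cost)=39
  2: ids {16, 19, 29, 31, 33} → SUM(m.cost)=260
  3: ids {2, 32} → SUM(m.cost)=48
  4: ids {17, 26, 27} → SUM(m.cost)=101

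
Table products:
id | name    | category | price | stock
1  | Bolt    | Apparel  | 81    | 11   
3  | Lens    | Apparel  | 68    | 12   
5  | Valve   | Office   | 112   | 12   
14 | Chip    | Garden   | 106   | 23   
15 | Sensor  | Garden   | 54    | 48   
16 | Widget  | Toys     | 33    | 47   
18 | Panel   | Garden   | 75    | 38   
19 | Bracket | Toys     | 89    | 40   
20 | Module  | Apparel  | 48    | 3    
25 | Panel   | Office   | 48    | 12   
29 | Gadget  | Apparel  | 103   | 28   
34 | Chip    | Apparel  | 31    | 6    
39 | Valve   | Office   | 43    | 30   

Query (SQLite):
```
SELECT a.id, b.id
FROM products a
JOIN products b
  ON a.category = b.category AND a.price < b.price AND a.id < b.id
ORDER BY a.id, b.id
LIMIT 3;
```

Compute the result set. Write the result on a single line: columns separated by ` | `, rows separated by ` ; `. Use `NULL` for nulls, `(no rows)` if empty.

1 | 29 ; 3 | 29 ; 15 | 18

Pairs (a,b) with same category, a.price < b.price, a.id < b.id.
category groups: Apparel:{1,3,20,29,34} Garden:{14,15,18} Office:{5,25,39} Toys:{16,19}
Ordered by (a.id, b.id); first 3.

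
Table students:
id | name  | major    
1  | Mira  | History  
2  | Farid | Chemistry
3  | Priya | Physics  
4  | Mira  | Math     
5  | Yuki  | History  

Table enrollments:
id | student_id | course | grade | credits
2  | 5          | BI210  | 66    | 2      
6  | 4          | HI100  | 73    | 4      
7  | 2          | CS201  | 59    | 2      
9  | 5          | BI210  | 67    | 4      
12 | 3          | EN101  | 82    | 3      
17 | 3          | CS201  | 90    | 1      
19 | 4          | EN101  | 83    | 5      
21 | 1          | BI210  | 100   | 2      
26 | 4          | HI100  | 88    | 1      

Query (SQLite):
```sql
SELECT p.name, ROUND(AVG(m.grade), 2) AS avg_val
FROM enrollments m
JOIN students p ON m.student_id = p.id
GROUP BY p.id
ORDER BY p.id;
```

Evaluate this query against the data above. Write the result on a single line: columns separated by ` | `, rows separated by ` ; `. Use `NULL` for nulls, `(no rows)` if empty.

Join each enrollments row to its students via student_id.
Group joined rows by students.id; compute ROUND(AVG(m.grade), 2) per group.
  1: ids {21} → ROUND(AVG(m.grade), 2)=100
  2: ids {7} → ROUND(AVG(m.grade), 2)=59
  3: ids {12, 17} → ROUND(AVG(m.grade), 2)=86
  4: ids {6, 19, 26} → ROUND(AVG(m.grade), 2)=81.33
  5: ids {2, 9} → ROUND(AVG(m.grade), 2)=66.5

Mira | 100 ; Farid | 59 ; Priya | 86 ; Mira | 81.33 ; Yuki | 66.5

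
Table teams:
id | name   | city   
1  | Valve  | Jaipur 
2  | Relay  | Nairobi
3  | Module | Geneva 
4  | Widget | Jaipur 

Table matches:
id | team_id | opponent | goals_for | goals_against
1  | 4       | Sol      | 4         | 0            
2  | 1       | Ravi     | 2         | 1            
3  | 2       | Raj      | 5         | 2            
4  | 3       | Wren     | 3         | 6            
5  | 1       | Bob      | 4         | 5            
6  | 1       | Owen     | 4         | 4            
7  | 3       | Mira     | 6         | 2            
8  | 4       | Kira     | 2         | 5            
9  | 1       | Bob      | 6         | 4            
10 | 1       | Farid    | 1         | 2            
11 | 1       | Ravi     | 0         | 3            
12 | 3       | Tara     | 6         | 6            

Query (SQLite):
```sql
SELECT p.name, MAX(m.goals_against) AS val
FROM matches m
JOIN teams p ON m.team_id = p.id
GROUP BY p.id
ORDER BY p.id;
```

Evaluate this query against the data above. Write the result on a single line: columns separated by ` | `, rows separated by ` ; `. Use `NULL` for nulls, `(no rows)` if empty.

Join each matches row to its teams via team_id.
Group joined rows by teams.id; compute MAX(m.goals_against) per group.
  1: ids {2, 5, 6, 9, 10, 11} → MAX(m.goals_against)=5
  2: ids {3} → MAX(m.goals_against)=2
  3: ids {4, 7, 12} → MAX(m.goals_against)=6
  4: ids {1, 8} → MAX(m.goals_against)=5

Valve | 5 ; Relay | 2 ; Module | 6 ; Widget | 5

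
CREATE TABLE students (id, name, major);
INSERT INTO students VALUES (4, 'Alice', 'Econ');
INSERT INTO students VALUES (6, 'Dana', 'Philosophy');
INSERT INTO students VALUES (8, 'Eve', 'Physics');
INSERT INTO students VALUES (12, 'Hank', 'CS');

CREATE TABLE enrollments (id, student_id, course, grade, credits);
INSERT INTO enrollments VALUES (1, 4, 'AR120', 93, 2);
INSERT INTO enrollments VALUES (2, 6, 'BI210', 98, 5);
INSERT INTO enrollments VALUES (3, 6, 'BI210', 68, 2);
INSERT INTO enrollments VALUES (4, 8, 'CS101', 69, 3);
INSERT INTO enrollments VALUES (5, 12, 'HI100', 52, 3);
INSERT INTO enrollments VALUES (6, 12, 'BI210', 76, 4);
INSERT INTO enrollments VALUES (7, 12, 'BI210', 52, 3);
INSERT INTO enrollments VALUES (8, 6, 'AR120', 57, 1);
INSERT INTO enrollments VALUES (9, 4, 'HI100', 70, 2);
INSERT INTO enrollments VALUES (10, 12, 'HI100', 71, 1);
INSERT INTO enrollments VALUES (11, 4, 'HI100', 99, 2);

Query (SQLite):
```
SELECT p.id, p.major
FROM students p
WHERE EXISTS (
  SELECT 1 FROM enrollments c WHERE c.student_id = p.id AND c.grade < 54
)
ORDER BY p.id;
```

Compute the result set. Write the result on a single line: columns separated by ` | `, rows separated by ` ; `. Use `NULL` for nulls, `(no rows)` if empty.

For each students row, check whether any enrollments with matching student_id has grade < 54.
Keep rows where that is true.

12 | CS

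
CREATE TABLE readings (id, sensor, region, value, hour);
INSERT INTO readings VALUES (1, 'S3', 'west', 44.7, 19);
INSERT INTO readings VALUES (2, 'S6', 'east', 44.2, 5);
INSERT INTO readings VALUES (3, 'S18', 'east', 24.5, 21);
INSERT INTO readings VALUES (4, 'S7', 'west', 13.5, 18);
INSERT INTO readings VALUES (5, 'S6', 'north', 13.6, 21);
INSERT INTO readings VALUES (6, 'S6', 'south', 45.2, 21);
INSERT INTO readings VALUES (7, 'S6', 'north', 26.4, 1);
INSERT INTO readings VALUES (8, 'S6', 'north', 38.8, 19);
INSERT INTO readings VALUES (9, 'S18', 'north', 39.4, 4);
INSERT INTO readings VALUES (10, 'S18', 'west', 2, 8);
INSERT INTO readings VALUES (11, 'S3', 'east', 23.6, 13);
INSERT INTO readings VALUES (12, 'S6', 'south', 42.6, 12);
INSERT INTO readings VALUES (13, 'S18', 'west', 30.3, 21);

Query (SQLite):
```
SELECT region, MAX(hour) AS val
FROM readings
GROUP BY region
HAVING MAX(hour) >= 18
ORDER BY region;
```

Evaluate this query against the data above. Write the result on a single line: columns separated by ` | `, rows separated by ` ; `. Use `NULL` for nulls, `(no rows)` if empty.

east | 21 ; north | 21 ; south | 21 ; west | 21

Partition readings by region; compute MAX(hour) within each group.
HAVING: keep groups where MAX(hour) >= 18.
  east: ids {2, 3, 11} → MAX(hour)=21
  north: ids {5, 7, 8, 9} → MAX(hour)=21
  south: ids {6, 12} → MAX(hour)=21
  west: ids {1, 4, 10, 13} → MAX(hour)=21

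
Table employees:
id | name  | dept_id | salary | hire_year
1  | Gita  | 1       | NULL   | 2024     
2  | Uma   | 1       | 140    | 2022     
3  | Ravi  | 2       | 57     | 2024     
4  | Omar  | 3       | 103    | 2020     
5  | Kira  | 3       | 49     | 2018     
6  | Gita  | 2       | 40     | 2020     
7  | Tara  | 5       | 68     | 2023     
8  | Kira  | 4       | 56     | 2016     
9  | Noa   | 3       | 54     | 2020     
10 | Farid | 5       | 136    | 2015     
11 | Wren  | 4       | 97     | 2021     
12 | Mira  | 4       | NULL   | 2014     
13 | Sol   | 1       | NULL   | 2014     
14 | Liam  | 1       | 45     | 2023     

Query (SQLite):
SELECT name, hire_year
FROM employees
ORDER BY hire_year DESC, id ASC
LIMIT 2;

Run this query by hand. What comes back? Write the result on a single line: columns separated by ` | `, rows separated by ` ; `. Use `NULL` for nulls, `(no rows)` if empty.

Gita | 2024 ; Ravi | 2024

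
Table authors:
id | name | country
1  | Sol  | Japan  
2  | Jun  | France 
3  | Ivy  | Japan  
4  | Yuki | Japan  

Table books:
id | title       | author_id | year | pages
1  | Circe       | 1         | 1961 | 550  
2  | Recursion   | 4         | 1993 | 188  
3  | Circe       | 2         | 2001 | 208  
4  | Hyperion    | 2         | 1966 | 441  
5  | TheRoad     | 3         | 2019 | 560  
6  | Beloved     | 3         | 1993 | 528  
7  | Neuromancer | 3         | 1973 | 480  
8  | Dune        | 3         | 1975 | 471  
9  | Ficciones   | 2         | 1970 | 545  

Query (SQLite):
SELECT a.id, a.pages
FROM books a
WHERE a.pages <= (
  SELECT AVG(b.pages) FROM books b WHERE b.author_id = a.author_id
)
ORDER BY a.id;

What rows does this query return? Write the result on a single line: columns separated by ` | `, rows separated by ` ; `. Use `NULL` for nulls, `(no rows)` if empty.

1 | 550 ; 2 | 188 ; 3 | 208 ; 7 | 480 ; 8 | 471

For each books row a, compute AVG(pages) over rows sharing a.author_id.
Keep row a if a.pages <= that per-group AVG.
  author_id=1: AVG(pages) = 550.0
  author_id=2: AVG(pages) = 398.0
  author_id=3: AVG(pages) = 509.75
  author_id=4: AVG(pages) = 188.0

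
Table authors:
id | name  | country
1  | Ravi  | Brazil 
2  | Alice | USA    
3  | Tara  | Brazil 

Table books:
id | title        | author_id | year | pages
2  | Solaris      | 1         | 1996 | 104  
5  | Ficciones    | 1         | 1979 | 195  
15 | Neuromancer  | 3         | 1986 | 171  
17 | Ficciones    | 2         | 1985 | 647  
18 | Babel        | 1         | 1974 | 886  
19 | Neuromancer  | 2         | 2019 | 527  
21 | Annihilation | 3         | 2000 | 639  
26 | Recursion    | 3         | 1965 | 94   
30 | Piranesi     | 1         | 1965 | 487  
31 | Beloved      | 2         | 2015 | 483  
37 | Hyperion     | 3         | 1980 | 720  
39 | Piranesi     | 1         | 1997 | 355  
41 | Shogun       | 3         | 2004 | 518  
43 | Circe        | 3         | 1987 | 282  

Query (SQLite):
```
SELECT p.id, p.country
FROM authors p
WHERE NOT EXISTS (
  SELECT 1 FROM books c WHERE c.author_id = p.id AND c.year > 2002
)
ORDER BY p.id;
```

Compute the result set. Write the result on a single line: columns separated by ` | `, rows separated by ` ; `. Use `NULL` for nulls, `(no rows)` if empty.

1 | Brazil

For each authors row, check whether any books with matching author_id has year > 2002.
Keep rows where that is false.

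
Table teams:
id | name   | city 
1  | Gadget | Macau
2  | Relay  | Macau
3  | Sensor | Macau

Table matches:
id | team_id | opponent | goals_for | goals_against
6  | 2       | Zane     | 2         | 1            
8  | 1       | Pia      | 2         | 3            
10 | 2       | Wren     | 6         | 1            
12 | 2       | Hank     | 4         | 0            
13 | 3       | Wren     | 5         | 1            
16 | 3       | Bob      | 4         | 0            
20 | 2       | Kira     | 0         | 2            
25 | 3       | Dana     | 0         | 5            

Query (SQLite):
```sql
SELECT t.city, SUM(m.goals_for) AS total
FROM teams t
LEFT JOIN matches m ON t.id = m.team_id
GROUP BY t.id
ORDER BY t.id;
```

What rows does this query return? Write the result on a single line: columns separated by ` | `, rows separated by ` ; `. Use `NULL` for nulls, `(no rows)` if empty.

LEFT JOIN keeps every teams row; unmatched ones get NULL for matches columns.
Group by teams.id and compute SUM(m.goals_for). SUM over an all-NULL group is NULL.
  1: ids {8} → SUM(m.goals_for)=2
  2: ids {6, 10, 12, 20} → SUM(m.goals_for)=12
  3: ids {13, 16, 25} → SUM(m.goals_for)=9

Macau | 2 ; Macau | 12 ; Macau | 9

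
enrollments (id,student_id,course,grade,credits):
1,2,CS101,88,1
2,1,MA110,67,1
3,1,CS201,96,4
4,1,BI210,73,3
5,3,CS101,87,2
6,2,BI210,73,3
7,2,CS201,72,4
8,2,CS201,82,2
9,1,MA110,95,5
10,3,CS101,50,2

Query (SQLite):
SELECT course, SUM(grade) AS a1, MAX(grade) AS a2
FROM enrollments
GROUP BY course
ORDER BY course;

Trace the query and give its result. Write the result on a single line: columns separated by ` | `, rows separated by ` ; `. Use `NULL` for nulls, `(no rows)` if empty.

BI210 | 146 | 73 ; CS101 | 225 | 88 ; CS201 | 250 | 96 ; MA110 | 162 | 95

Group enrollments by course.
Per group compute: SUM(grade), MAX(grade).
  BI210: ids {4, 6} → SUM(grade)=146, MAX(grade)=73
  CS101: ids {1, 5, 10} → SUM(grade)=225, MAX(grade)=88
  CS201: ids {3, 7, 8} → SUM(grade)=250, MAX(grade)=96
  MA110: ids {2, 9} → SUM(grade)=162, MAX(grade)=95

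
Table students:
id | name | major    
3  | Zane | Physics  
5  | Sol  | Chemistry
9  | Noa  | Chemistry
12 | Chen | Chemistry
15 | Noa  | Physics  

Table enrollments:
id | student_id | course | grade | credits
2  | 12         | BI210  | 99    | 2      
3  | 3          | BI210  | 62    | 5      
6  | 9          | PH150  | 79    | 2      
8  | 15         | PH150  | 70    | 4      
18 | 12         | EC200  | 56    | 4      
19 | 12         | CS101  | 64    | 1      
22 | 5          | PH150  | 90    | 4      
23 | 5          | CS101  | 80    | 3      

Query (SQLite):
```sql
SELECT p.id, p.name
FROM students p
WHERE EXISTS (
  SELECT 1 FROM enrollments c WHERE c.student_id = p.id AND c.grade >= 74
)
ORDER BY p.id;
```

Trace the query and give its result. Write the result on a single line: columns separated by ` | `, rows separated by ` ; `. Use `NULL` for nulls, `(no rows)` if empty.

For each students row, check whether any enrollments with matching student_id has grade >= 74.
Keep rows where that is true.

5 | Sol ; 9 | Noa ; 12 | Chen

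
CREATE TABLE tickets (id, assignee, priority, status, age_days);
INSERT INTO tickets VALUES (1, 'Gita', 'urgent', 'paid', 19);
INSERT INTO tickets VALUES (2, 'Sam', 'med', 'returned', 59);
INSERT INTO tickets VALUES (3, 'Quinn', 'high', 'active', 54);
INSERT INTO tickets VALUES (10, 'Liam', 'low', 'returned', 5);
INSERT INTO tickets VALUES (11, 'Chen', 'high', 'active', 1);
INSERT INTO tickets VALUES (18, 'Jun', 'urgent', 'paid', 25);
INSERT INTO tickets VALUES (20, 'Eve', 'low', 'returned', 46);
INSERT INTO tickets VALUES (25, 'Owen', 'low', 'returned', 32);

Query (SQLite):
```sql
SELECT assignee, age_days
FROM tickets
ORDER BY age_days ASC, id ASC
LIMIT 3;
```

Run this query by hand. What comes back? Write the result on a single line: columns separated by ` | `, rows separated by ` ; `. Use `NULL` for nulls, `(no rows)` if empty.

Chen | 1 ; Liam | 5 ; Gita | 19

Sort by age_days asc, tiebreak id asc: (1, id=11), (5, id=10), (19, id=1), (25, id=18), (32, id=25), (46, id=20) …. Take first 3.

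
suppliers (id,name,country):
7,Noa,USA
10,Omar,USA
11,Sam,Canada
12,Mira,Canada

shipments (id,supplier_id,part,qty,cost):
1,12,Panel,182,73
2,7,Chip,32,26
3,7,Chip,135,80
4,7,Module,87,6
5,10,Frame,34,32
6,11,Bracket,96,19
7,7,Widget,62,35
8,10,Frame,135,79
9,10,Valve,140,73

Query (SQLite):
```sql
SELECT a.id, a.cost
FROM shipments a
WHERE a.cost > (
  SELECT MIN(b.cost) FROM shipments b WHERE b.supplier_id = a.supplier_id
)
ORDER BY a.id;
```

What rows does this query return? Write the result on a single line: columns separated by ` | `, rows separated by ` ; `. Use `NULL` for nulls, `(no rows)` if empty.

2 | 26 ; 3 | 80 ; 7 | 35 ; 8 | 79 ; 9 | 73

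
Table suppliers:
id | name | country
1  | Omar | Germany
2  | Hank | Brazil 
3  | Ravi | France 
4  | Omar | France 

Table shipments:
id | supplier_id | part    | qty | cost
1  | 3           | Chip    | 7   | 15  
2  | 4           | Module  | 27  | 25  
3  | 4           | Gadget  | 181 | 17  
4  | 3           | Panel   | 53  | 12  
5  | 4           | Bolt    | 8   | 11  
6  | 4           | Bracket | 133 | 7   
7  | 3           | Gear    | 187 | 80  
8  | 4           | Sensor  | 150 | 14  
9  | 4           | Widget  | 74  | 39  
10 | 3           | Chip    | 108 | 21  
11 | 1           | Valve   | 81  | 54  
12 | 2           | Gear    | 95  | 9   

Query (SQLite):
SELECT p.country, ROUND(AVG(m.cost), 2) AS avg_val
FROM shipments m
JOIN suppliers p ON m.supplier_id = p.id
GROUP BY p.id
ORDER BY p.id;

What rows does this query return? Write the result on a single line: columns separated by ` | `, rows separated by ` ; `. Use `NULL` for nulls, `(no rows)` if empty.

Join each shipments row to its suppliers via supplier_id.
Group joined rows by suppliers.id; compute ROUND(AVG(m.cost), 2) per group.
  1: ids {11} → ROUND(AVG(m.cost), 2)=54
  2: ids {12} → ROUND(AVG(m.cost), 2)=9
  3: ids {1, 4, 7, 10} → ROUND(AVG(m.cost), 2)=32
  4: ids {2, 3, 5, 6, 8, 9} → ROUND(AVG(m.cost), 2)=18.83

Germany | 54 ; Brazil | 9 ; France | 32 ; France | 18.83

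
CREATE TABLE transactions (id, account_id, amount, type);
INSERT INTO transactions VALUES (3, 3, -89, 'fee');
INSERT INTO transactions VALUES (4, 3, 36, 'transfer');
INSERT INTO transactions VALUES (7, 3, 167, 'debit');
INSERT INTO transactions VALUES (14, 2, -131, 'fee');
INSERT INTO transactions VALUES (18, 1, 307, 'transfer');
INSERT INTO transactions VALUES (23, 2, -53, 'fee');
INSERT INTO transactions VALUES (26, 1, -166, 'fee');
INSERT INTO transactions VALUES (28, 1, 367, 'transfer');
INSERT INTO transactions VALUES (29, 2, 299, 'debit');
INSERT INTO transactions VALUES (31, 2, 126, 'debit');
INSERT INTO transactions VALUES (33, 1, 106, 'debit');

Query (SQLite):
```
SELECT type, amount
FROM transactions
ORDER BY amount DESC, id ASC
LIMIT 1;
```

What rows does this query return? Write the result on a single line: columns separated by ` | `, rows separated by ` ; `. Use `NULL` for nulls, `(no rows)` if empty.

Sort by amount desc, tiebreak id asc: (367, id=28), (307, id=18), (299, id=29), (167, id=7) …. Take first 1.

transfer | 367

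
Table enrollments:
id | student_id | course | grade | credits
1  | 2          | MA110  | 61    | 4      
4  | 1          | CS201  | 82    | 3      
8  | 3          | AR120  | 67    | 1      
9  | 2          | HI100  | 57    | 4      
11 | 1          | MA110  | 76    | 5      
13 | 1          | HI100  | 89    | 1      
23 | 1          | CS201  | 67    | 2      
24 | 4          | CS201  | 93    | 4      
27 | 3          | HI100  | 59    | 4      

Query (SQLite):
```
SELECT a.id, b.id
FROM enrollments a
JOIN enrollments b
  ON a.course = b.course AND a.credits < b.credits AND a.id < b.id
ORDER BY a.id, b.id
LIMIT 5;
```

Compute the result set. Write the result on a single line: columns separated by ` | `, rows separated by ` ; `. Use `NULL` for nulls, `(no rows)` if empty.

1 | 11 ; 4 | 24 ; 13 | 27 ; 23 | 24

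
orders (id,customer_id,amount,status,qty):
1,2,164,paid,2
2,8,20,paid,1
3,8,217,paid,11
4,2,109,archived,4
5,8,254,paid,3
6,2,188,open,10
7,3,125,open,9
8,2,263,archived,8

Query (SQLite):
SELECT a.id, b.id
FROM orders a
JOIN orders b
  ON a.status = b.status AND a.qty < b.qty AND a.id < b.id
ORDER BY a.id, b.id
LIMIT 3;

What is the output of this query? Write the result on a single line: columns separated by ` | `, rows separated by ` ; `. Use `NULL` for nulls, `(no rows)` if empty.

1 | 3 ; 1 | 5 ; 2 | 3

Pairs (a,b) with same status, a.qty < b.qty, a.id < b.id.
status groups: archived:{4,8} open:{6,7} paid:{1,2,3,5}
Ordered by (a.id, b.id); first 3.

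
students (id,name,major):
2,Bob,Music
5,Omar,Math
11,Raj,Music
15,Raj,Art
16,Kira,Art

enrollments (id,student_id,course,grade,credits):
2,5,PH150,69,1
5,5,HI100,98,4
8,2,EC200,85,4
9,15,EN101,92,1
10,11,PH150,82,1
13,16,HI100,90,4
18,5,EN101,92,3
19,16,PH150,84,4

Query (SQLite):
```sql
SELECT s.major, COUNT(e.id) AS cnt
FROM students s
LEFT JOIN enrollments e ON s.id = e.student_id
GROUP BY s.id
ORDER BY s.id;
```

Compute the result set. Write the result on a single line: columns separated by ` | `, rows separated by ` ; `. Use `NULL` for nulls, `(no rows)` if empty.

Music | 1 ; Math | 3 ; Music | 1 ; Art | 1 ; Art | 2

LEFT JOIN keeps every students row; unmatched ones get NULL for enrollments columns.
Group by students.id and compute COUNT(e.id). COUNT(col) of an all-NULL group is 0.
  2: ids {8} → COUNT(e.id)=1
  5: ids {2, 5, 18} → COUNT(e.id)=3
  11: ids {10} → COUNT(e.id)=1
  15: ids {9} → COUNT(e.id)=1
  16: ids {13, 19} → COUNT(e.id)=2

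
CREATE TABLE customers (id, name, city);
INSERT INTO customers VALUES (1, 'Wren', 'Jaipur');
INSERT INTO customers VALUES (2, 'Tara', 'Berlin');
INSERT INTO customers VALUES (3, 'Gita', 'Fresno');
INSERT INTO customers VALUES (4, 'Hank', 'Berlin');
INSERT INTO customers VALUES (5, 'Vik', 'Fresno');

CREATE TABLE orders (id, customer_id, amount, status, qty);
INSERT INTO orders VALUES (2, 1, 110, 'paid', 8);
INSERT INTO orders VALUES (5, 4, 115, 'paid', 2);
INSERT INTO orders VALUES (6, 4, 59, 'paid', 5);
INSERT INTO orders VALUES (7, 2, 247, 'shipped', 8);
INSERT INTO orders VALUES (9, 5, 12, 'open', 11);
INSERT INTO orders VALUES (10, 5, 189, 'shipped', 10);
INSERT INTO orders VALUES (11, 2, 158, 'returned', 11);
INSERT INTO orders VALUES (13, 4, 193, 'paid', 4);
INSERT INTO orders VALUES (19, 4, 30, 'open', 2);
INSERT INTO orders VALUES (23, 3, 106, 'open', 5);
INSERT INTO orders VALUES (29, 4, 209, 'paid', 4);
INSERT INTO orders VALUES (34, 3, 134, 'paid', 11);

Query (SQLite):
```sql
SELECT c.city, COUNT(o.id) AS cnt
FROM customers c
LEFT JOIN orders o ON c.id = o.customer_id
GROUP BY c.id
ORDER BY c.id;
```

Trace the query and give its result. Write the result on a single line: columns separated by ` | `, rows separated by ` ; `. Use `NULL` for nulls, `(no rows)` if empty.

LEFT JOIN keeps every customers row; unmatched ones get NULL for orders columns.
Group by customers.id and compute COUNT(o.id). COUNT(col) of an all-NULL group is 0.
  1: ids {2} → COUNT(o.id)=1
  2: ids {7, 11} → COUNT(o.id)=2
  3: ids {23, 34} → COUNT(o.id)=2
  4: ids {5, 6, 13, 19, 29} → COUNT(o.id)=5
  5: ids {9, 10} → COUNT(o.id)=2

Jaipur | 1 ; Berlin | 2 ; Fresno | 2 ; Berlin | 5 ; Fresno | 2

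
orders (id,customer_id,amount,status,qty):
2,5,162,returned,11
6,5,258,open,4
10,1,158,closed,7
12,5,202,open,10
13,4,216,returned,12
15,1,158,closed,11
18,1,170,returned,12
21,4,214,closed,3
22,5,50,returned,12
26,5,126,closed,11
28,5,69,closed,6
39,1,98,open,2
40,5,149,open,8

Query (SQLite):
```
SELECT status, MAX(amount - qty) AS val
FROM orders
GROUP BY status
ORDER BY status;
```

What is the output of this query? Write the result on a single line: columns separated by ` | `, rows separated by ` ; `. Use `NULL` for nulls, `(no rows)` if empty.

closed | 211 ; open | 254 ; returned | 204

For each row compute amount - qty.
Group by status; take MAX of the expression per group.
  closed: ids {10, 15, 21, 26, 28} → MAX(amount - qty)=211
  open: ids {6, 12, 39, 40} → MAX(amount - qty)=254
  returned: ids {2, 13, 18, 22} → MAX(amount - qty)=204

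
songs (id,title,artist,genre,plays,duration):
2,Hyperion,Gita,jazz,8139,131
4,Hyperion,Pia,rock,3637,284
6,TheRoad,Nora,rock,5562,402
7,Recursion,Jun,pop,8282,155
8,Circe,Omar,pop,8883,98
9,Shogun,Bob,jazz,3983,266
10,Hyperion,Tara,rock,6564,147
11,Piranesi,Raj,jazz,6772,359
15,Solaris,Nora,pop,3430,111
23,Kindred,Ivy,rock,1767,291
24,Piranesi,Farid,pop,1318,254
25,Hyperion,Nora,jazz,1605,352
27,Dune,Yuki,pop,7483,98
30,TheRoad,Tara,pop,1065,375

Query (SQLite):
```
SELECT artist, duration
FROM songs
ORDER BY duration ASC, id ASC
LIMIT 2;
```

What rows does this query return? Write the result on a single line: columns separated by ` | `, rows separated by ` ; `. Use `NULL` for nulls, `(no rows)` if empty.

Omar | 98 ; Yuki | 98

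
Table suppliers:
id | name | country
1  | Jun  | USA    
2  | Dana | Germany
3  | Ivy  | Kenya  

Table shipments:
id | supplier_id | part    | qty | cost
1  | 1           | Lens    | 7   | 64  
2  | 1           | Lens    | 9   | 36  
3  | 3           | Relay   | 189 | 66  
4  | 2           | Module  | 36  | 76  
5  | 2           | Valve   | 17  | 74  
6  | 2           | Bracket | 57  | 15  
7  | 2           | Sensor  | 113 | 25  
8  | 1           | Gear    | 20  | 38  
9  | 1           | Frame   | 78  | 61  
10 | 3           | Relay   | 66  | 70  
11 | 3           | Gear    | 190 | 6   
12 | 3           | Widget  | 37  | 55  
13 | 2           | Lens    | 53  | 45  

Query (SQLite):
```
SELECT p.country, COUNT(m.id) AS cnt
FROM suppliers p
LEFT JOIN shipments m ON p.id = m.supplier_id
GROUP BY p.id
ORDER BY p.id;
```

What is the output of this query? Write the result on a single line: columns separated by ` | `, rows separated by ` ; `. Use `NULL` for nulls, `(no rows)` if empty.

USA | 4 ; Germany | 5 ; Kenya | 4

LEFT JOIN keeps every suppliers row; unmatched ones get NULL for shipments columns.
Group by suppliers.id and compute COUNT(m.id). COUNT(col) of an all-NULL group is 0.
  1: ids {1, 2, 8, 9} → COUNT(m.id)=4
  2: ids {4, 5, 6, 7, 13} → COUNT(m.id)=5
  3: ids {3, 10, 11, 12} → COUNT(m.id)=4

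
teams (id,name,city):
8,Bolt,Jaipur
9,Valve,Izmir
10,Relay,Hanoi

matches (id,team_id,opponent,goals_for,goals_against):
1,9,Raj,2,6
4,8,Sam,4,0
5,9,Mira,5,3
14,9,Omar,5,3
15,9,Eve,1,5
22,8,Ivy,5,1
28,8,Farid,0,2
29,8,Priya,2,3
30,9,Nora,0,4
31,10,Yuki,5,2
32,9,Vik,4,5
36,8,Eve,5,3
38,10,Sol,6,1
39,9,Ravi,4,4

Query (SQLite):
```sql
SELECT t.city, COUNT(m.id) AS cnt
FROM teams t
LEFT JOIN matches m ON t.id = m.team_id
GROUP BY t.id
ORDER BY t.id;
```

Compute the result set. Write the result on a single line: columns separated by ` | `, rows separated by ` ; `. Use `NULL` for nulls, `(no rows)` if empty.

Jaipur | 5 ; Izmir | 7 ; Hanoi | 2

LEFT JOIN keeps every teams row; unmatched ones get NULL for matches columns.
Group by teams.id and compute COUNT(m.id). COUNT(col) of an all-NULL group is 0.
  8: ids {4, 22, 28, 29, 36} → COUNT(m.id)=5
  9: ids {1, 5, 14, 15, 30, 32, 39} → COUNT(m.id)=7
  10: ids {31, 38} → COUNT(m.id)=2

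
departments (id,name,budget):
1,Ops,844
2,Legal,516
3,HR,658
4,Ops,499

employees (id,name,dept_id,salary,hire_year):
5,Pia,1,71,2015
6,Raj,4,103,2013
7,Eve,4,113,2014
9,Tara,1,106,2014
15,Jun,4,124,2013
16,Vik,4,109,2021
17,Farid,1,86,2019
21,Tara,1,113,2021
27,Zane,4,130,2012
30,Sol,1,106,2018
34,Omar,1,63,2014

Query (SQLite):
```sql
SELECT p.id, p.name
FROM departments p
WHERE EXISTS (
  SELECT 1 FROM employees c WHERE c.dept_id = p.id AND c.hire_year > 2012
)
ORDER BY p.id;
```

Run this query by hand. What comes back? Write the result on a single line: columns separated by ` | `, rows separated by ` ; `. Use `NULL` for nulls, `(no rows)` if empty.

For each departments row, check whether any employees with matching dept_id has hire_year > 2012.
Keep rows where that is true.

1 | Ops ; 4 | Ops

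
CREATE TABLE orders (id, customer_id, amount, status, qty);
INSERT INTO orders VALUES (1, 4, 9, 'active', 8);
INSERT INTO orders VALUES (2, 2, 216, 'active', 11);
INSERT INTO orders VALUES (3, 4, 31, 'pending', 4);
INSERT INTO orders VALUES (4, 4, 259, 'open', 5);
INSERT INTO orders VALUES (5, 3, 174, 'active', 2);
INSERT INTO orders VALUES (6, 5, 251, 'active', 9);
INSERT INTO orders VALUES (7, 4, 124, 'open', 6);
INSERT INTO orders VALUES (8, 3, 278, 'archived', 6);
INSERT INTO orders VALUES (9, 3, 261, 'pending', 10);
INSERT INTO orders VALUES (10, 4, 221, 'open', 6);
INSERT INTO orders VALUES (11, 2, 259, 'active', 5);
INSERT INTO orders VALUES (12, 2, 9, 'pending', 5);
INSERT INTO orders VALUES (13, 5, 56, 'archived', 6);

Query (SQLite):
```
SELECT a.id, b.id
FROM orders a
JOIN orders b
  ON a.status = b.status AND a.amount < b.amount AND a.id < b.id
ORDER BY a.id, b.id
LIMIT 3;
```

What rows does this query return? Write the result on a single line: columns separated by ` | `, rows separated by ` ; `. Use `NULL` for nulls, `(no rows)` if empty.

Pairs (a,b) with same status, a.amount < b.amount, a.id < b.id.
status groups: active:{1,2,5,6,11} archived:{8,13} open:{4,7,10} pending:{3,9,12}
Ordered by (a.id, b.id); first 3.

1 | 2 ; 1 | 5 ; 1 | 6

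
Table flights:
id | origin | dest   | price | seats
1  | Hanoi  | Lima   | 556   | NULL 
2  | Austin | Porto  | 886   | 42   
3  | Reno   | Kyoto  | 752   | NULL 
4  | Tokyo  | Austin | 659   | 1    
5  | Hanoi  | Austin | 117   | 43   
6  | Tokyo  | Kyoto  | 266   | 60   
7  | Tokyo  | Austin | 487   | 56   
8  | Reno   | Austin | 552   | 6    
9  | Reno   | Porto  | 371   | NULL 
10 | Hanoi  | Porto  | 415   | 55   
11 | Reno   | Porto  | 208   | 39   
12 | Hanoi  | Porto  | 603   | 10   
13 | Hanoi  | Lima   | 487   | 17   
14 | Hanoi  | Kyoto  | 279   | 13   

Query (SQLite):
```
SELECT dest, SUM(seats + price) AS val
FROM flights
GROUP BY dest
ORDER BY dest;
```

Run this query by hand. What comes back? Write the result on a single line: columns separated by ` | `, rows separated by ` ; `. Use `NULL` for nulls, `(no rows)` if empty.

For each row compute seats + price.
Group by dest; take SUM of the expression per group.
  Austin: ids {4, 5, 7, 8} → SUM(seats + price)=1921
  Kyoto: ids {3, 6, 14} → SUM(seats + price)=618
  Lima: ids {1, 13} → SUM(seats + price)=504
  Porto: ids {2, 9, 10, 11, 12} → SUM(seats + price)=2258

Austin | 1921 ; Kyoto | 618 ; Lima | 504 ; Porto | 2258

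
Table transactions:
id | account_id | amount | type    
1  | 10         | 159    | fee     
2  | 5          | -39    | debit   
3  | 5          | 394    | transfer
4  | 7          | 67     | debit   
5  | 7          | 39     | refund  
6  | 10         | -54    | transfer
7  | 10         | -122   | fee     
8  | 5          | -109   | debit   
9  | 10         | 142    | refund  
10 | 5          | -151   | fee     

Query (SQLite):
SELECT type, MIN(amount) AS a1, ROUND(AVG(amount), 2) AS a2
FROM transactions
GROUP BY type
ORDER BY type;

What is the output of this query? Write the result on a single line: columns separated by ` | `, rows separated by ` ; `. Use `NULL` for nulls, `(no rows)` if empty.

Group transactions by type.
Per group compute: MIN(amount), ROUND(AVG(amount), 2).
  debit: ids {2, 4, 8} → MIN(amount)=-109, ROUND(AVG(amount), 2)=-27
  fee: ids {1, 7, 10} → MIN(amount)=-151, ROUND(AVG(amount), 2)=-38
  refund: ids {5, 9} → MIN(amount)=39, ROUND(AVG(amount), 2)=90.5
  transfer: ids {3, 6} → MIN(amount)=-54, ROUND(AVG(amount), 2)=170

debit | -109 | -27 ; fee | -151 | -38 ; refund | 39 | 90.5 ; transfer | -54 | 170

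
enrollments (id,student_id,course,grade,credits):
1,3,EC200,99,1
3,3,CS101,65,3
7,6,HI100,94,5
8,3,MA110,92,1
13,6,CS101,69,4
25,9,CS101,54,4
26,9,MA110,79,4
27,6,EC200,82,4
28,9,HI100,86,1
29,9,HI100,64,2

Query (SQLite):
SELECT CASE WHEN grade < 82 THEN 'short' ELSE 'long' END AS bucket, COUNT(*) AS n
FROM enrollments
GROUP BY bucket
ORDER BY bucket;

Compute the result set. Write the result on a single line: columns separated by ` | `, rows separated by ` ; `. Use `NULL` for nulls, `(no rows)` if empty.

long | 5 ; short | 5

Bucket rows by grade < 82 → 'short' else 'long'; count each bucket.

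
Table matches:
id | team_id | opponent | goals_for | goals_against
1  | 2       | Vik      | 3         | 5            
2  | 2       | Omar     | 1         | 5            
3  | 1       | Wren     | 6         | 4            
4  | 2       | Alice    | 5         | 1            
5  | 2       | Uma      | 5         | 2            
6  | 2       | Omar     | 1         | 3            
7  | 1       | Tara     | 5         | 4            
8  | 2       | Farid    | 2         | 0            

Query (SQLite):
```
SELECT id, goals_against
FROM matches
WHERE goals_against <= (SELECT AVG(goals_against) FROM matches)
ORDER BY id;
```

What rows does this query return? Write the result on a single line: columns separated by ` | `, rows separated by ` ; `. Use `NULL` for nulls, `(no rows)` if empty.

4 | 1 ; 5 | 2 ; 6 | 3 ; 8 | 0

Scalar subquery: AVG(goals_against) over all matches rows = 3.0.
Keep rows where goals_against <= that value.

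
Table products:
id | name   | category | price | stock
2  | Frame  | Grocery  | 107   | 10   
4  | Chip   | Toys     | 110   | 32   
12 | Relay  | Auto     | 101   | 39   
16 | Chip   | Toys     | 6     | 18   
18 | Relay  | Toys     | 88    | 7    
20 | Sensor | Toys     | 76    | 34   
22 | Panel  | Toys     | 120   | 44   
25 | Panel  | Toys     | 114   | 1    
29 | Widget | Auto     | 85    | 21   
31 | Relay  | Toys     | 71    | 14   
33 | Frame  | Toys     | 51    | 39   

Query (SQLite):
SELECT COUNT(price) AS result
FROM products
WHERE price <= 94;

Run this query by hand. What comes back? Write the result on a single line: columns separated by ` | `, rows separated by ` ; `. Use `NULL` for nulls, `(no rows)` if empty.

6

Rows where price <= 94 → price values: [6, 88, 76, 85, 71, 51].
COUNT(price) counts non-NULL values → 6.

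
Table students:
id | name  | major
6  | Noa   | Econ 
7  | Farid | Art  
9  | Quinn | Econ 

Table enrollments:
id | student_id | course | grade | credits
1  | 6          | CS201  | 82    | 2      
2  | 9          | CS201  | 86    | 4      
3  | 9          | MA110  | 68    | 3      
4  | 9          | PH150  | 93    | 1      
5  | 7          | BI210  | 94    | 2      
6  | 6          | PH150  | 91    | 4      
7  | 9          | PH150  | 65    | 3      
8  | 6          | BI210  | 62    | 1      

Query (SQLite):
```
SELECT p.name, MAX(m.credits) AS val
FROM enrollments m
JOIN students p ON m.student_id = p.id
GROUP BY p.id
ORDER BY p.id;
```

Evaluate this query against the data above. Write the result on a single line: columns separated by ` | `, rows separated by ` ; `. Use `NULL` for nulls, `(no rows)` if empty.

Noa | 4 ; Farid | 2 ; Quinn | 4

Join each enrollments row to its students via student_id.
Group joined rows by students.id; compute MAX(m.credits) per group.
  6: ids {1, 6, 8} → MAX(m.credits)=4
  7: ids {5} → MAX(m.credits)=2
  9: ids {2, 3, 4, 7} → MAX(m.credits)=4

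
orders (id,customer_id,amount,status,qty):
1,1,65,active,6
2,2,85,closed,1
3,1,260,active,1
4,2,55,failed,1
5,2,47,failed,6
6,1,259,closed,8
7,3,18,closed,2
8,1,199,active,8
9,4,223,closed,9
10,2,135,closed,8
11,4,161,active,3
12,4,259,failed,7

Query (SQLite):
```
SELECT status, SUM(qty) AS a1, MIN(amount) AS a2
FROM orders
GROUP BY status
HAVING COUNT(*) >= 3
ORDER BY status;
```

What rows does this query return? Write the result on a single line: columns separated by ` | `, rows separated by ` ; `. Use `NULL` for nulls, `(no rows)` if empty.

active | 18 | 65 ; closed | 28 | 18 ; failed | 14 | 47

Group orders by status.
Per group compute: SUM(qty), MIN(amount).
HAVING: drop groups with fewer than 3 rows.
  active: ids {1, 3, 8, 11} → SUM(qty)=18, MIN(amount)=65
  closed: ids {2, 6, 7, 9, 10} → SUM(qty)=28, MIN(amount)=18
  failed: ids {4, 5, 12} → SUM(qty)=14, MIN(amount)=47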